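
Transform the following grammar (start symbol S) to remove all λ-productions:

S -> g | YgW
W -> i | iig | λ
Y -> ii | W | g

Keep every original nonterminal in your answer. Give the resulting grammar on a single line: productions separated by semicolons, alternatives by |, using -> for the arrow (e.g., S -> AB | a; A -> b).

Nullable set: {W, Y}.
S -> YgW: Y, W nullable, giving Yg | YgW | g | gW.
Drop W -> λ.
Y -> W: W nullable, giving W.
Unchanged (no nullable symbols): S -> g; W -> i; W -> iig; Y -> g; Y -> ii.

S -> g | Yg | gW | YgW; W -> i | iig; Y -> W | g | ii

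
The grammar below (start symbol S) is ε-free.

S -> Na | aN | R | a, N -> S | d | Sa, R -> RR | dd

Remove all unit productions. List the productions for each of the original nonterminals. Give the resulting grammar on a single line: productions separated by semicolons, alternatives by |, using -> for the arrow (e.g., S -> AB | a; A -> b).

S -> a | Na | RR | aN | dd; N -> a | d | Na | RR | Sa | aN | dd; R -> RR | dd

Unit productions: N->S, S->R.
Unit pairs (A ⇒* B via units): (N,R), (N,S), (S,R).
S: inherits non-unit rules of {R, S} → Na | RR | a | aN | dd.
N: inherits non-unit rules of {N, R, S} → Na | RR | Sa | a | aN | d | dd.
R: inherits non-unit rules of {R} → RR | dd.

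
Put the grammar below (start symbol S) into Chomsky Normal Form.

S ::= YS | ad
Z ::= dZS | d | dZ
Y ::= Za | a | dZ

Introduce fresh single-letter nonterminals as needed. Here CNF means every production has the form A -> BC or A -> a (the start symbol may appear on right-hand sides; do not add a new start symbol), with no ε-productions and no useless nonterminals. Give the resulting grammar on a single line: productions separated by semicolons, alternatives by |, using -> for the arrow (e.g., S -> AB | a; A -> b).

No ε-productions.
No unit productions to eliminate.
TERM: introduce A -> a, B -> d and substitute in every rule of length ≥2.
BIN: Z -> BZS becomes Z -> BC, C -> ZS.

S -> AB | YS; A -> a; B -> d; C -> ZS; Y -> a | BZ | ZA; Z -> d | BC | BZ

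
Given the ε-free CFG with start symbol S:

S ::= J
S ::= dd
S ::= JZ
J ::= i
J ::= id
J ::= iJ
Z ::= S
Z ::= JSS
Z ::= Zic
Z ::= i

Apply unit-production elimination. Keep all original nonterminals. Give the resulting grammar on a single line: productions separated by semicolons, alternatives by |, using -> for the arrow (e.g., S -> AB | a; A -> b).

S -> i | JZ | dd | iJ | id; J -> i | iJ | id; Z -> i | JZ | dd | iJ | id | JSS | Zic

Unit productions: S->J, Z->S.
Unit pairs (A ⇒* B via units): (S,J), (Z,J), (Z,S).
S: inherits non-unit rules of {J, S} → JZ | dd | i | iJ | id.
J: inherits non-unit rules of {J} → i | iJ | id.
Z: inherits non-unit rules of {J, S, Z} → JSS | JZ | Zic | dd | i | iJ | id.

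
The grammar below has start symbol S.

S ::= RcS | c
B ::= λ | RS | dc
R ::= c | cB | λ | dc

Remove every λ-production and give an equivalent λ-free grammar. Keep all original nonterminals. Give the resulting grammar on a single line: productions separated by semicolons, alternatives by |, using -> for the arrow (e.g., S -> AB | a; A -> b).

S -> c | cS | RcS; B -> S | RS | dc; R -> c | cB | dc

Nullable set: {B, R}.
S -> RcS: R nullable, giving RcS | cS.
Drop B -> λ.
B -> RS: R nullable, giving RS | S.
Drop R -> λ.
R -> cB: B nullable, giving c | cB.
Unchanged (no nullable symbols): S -> c; B -> dc; R -> c; R -> dc.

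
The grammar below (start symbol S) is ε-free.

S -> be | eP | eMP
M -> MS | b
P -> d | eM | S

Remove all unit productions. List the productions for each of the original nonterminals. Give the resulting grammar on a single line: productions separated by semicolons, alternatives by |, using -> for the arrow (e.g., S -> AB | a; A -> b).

Unit productions: P->S.
Unit pairs (A ⇒* B via units): (P,S).
S: inherits non-unit rules of {S} → be | eMP | eP.
M: inherits non-unit rules of {M} → MS | b.
P: inherits non-unit rules of {P, S} → be | d | eM | eMP | eP.

S -> be | eP | eMP; M -> b | MS; P -> d | be | eM | eP | eMP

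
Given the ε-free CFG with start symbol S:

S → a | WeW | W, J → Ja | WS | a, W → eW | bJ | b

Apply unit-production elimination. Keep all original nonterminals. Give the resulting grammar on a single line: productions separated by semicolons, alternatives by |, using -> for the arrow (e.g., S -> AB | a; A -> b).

S -> a | b | bJ | eW | WeW; J -> a | Ja | WS; W -> b | bJ | eW

Unit productions: S->W.
Unit pairs (A ⇒* B via units): (S,W).
S: inherits non-unit rules of {S, W} → WeW | a | b | bJ | eW.
J: inherits non-unit rules of {J} → Ja | WS | a.
W: inherits non-unit rules of {W} → b | bJ | eW.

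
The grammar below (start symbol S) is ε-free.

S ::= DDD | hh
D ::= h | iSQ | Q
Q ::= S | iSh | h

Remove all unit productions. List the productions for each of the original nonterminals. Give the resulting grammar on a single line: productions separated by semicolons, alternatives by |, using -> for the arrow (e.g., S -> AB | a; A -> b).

Unit productions: D->Q, Q->S.
Unit pairs (A ⇒* B via units): (D,Q), (D,S), (Q,S).
S: inherits non-unit rules of {S} → DDD | hh.
D: inherits non-unit rules of {D, Q, S} → DDD | h | hh | iSQ | iSh.
Q: inherits non-unit rules of {Q, S} → DDD | h | hh | iSh.

S -> hh | DDD; D -> h | hh | DDD | iSQ | iSh; Q -> h | hh | DDD | iSh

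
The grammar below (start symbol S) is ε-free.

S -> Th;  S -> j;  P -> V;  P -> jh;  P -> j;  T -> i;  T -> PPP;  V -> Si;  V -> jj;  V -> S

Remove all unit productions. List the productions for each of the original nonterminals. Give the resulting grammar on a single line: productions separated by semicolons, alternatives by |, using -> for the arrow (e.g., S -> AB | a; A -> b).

S -> j | Th; P -> j | Si | Th | jh | jj; T -> i | PPP; V -> j | Si | Th | jj

Unit productions: P->V, V->S.
Unit pairs (A ⇒* B via units): (P,S), (P,V), (V,S).
S: inherits non-unit rules of {S} → Th | j.
P: inherits non-unit rules of {P, S, V} → Si | Th | j | jh | jj.
T: inherits non-unit rules of {T} → PPP | i.
V: inherits non-unit rules of {S, V} → Si | Th | j | jj.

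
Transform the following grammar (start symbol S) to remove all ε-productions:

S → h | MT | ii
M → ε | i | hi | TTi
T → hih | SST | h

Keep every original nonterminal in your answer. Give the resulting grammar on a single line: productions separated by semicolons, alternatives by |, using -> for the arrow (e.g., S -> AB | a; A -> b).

Nullable set: {M}.
S -> MT: M nullable, giving MT | T.
Drop M -> ε.
Unchanged (no nullable symbols): S -> h; S -> ii; M -> TTi; M -> hi; M -> i; T -> SST; T -> h; T -> hih.

S -> T | h | MT | ii; M -> i | hi | TTi; T -> h | SST | hih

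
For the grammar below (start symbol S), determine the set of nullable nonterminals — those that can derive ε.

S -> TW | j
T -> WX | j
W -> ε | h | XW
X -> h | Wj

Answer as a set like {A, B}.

Directly nullable (have an ε-rule): {W}.
Not nullable: S, T, X — each has a terminal in every rule's right-hand side or depends on a non-nullable symbol.

{W}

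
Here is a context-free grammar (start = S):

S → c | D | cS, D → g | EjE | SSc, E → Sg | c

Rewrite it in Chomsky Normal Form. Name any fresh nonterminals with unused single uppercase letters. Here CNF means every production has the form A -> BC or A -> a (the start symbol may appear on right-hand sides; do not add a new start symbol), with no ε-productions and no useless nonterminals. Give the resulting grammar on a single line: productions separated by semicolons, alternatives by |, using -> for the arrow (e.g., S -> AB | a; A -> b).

No ε-productions.
After unit-elimination: S -> c | g | cS | EjE | SSc; D -> g | EjE | SSc; E -> c | Sg.
TERM: introduce B -> c, C -> g, A -> j and substitute in every rule of length ≥2.
BIN: D -> EAE becomes D -> EF, F -> AE; D -> SSB becomes D -> SG, G -> SB; S -> EAE becomes S -> EH, H -> AE; S -> SSB becomes S -> SJ, J -> SB.
Drop unreachable/unproductive: D.

S -> c | g | BS | EH | SJ; A -> j; B -> c; C -> g; E -> c | SC; H -> AE; J -> SB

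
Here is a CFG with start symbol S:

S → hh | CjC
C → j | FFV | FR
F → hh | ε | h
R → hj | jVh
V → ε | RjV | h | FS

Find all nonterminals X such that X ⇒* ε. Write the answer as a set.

{C, F, V}

Directly nullable (have an ε-rule): {F, V}.
C is nullable via C -> FFV (every symbol on the right is already known nullable).
Not nullable: R, S — each has a terminal in every rule's right-hand side or depends on a non-nullable symbol.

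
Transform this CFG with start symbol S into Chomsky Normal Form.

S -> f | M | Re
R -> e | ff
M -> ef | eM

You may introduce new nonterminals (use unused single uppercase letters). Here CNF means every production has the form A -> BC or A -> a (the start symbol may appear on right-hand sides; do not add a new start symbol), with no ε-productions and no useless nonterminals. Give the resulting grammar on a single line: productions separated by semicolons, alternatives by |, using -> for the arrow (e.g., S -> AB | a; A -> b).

No ε-productions.
After unit-elimination: S -> f | Re | eM | ef; M -> eM | ef; R -> e | ff.
TERM: introduce A -> e, B -> f and substitute in every rule of length ≥2.

S -> f | AB | AM | RA; A -> e; B -> f; M -> AB | AM; R -> e | BB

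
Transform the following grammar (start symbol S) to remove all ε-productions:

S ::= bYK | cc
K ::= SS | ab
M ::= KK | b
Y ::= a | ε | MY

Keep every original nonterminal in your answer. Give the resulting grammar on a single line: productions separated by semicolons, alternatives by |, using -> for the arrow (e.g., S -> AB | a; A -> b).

Nullable set: {Y}.
S -> bYK: Y nullable, giving bK | bYK.
Drop Y -> ε.
Y -> MY: Y nullable, giving M | MY.
Unchanged (no nullable symbols): S -> cc; K -> SS; K -> ab; M -> KK; M -> b; Y -> a.

S -> bK | cc | bYK; K -> SS | ab; M -> b | KK; Y -> M | a | MY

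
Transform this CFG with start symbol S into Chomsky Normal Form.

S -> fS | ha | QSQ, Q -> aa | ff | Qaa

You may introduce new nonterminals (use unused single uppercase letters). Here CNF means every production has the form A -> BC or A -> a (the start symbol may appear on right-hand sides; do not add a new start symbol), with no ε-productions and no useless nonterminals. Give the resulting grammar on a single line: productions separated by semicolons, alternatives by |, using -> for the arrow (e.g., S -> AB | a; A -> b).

S -> BS | CA | QE; A -> a; B -> f; C -> h; D -> AA; E -> SQ; Q -> AA | BB | QD

No ε-productions.
No unit productions to eliminate.
TERM: introduce A -> a, B -> f, C -> h and substitute in every rule of length ≥2.
BIN: Q -> QAA becomes Q -> QD, D -> AA; S -> QSQ becomes S -> QE, E -> SQ.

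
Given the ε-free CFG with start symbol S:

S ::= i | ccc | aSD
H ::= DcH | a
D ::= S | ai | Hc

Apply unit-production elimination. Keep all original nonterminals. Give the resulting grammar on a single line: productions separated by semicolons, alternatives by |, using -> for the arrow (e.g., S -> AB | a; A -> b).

Unit productions: D->S.
Unit pairs (A ⇒* B via units): (D,S).
S: inherits non-unit rules of {S} → aSD | ccc | i.
D: inherits non-unit rules of {D, S} → Hc | aSD | ai | ccc | i.
H: inherits non-unit rules of {H} → DcH | a.

S -> i | aSD | ccc; D -> i | Hc | ai | aSD | ccc; H -> a | DcH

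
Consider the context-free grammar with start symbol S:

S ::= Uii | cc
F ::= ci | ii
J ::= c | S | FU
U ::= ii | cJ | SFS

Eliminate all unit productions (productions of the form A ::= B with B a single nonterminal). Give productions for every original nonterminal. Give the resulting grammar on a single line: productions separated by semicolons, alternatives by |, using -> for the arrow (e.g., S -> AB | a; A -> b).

S -> cc | Uii; F -> ci | ii; J -> c | FU | cc | Uii; U -> cJ | ii | SFS

Unit productions: J->S.
Unit pairs (A ⇒* B via units): (J,S).
S: inherits non-unit rules of {S} → Uii | cc.
F: inherits non-unit rules of {F} → ci | ii.
J: inherits non-unit rules of {J, S} → FU | Uii | c | cc.
U: inherits non-unit rules of {U} → SFS | cJ | ii.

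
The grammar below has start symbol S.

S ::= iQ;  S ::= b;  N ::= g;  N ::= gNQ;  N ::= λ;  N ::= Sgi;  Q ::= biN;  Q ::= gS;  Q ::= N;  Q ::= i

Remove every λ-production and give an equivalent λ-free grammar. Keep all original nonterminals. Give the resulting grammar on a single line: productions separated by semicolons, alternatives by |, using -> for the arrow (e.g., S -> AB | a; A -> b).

Nullable set: {N, Q}.
S -> iQ: Q nullable, giving i | iQ.
Drop N -> λ.
N -> gNQ: N, Q nullable, giving g | gN | gNQ | gQ.
Q -> N: N nullable, giving N.
Q -> biN: N nullable, giving bi | biN.
Unchanged (no nullable symbols): S -> b; N -> Sgi; N -> g; Q -> gS; Q -> i.

S -> b | i | iQ; N -> g | gN | gQ | Sgi | gNQ; Q -> N | i | bi | gS | biN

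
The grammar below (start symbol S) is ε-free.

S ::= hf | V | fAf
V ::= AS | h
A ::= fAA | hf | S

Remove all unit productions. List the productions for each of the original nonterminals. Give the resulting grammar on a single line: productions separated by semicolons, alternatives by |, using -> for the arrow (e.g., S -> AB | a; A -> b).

Unit productions: A->S, S->V.
Unit pairs (A ⇒* B via units): (A,S), (A,V), (S,V).
S: inherits non-unit rules of {S, V} → AS | fAf | h | hf.
A: inherits non-unit rules of {A, S, V} → AS | fAA | fAf | h | hf.
V: inherits non-unit rules of {V} → AS | h.

S -> h | AS | hf | fAf; A -> h | AS | hf | fAA | fAf; V -> h | AS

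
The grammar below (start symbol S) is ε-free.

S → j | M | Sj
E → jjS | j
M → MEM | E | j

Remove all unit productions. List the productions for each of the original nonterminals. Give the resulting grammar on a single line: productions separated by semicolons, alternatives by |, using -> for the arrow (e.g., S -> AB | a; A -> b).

Unit productions: M->E, S->M.
Unit pairs (A ⇒* B via units): (M,E), (S,E), (S,M).
S: inherits non-unit rules of {E, M, S} → MEM | Sj | j | jjS.
E: inherits non-unit rules of {E} → j | jjS.
M: inherits non-unit rules of {E, M} → MEM | j | jjS.

S -> j | Sj | MEM | jjS; E -> j | jjS; M -> j | MEM | jjS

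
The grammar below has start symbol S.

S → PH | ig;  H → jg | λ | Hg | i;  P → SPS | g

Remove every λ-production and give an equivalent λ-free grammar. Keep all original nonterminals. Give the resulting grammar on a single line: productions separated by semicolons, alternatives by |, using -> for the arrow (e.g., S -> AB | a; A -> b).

S -> P | PH | ig; H -> g | i | Hg | jg; P -> g | SPS

Nullable set: {H}.
S -> PH: H nullable, giving P | PH.
Drop H -> λ.
H -> Hg: H nullable, giving Hg | g.
Unchanged (no nullable symbols): S -> ig; H -> i; H -> jg; P -> SPS; P -> g.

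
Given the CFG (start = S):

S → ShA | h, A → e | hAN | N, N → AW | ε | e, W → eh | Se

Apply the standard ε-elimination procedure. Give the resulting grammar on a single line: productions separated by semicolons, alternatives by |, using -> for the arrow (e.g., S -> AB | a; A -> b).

Nullable set: {A, N}.
S -> ShA: A nullable, giving Sh | ShA.
A -> N: N nullable, giving N.
A -> hAN: A, N nullable, giving h | hA | hAN | hN.
Drop N -> ε.
N -> AW: A nullable, giving AW | W.
Unchanged (no nullable symbols): S -> h; A -> e; N -> e; W -> Se; W -> eh.

S -> h | Sh | ShA; A -> N | e | h | hA | hN | hAN; N -> W | e | AW; W -> Se | eh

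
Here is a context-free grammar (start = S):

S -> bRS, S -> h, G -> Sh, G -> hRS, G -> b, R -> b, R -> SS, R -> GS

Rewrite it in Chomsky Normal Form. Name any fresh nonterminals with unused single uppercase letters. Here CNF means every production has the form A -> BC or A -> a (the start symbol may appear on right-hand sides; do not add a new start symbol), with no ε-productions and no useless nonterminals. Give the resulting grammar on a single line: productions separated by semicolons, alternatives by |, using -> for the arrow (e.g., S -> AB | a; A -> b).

S -> h | BD; A -> h; B -> b; C -> RS; D -> RS; G -> b | AC | SA; R -> b | GS | SS

No ε-productions.
No unit productions to eliminate.
TERM: introduce B -> b, A -> h and substitute in every rule of length ≥2.
BIN: G -> ARS becomes G -> AC, C -> RS; S -> BRS becomes S -> BD, D -> RS.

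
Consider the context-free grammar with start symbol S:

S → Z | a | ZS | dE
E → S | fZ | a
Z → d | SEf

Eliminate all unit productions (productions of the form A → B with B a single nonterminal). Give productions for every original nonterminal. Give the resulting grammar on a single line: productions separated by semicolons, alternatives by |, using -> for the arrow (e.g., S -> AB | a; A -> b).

Unit productions: E->S, S->Z.
Unit pairs (A ⇒* B via units): (E,S), (E,Z), (S,Z).
S: inherits non-unit rules of {S, Z} → SEf | ZS | a | d | dE.
E: inherits non-unit rules of {E, S, Z} → SEf | ZS | a | d | dE | fZ.
Z: inherits non-unit rules of {Z} → SEf | d.

S -> a | d | ZS | dE | SEf; E -> a | d | ZS | dE | fZ | SEf; Z -> d | SEf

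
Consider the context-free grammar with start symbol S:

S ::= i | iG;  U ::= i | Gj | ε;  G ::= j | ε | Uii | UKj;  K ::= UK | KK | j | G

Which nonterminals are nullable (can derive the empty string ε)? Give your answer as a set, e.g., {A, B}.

Directly nullable (have an ε-rule): {G, U}.
K is nullable via K -> G (every symbol on the right is already known nullable).
Not nullable: S — each has a terminal in every rule's right-hand side or depends on a non-nullable symbol.

{G, K, U}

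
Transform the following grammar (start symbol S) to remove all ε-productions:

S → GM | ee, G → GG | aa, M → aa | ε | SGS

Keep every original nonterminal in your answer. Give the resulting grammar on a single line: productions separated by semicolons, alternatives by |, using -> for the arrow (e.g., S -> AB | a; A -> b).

S -> G | GM | ee; G -> GG | aa; M -> aa | SGS

Nullable set: {M}.
S -> GM: M nullable, giving G | GM.
Drop M -> ε.
Unchanged (no nullable symbols): S -> ee; G -> GG; G -> aa; M -> SGS; M -> aa.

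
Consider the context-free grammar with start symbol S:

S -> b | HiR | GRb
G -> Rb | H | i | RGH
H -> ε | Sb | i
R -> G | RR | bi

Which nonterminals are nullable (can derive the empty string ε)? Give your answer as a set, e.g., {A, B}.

Directly nullable (have an ε-rule): {H}.
G is nullable via G -> H (every symbol on the right is already known nullable).
R is nullable via R -> G (every symbol on the right is already known nullable).
Not nullable: S — each has a terminal in every rule's right-hand side or depends on a non-nullable symbol.

{G, H, R}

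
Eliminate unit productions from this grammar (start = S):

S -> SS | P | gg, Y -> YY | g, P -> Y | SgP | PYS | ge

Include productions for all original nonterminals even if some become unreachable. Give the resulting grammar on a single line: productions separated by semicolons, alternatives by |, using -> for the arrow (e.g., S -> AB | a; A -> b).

Unit productions: P->Y, S->P.
Unit pairs (A ⇒* B via units): (P,Y), (S,P), (S,Y).
S: inherits non-unit rules of {P, S, Y} → PYS | SS | SgP | YY | g | ge | gg.
P: inherits non-unit rules of {P, Y} → PYS | SgP | YY | g | ge.
Y: inherits non-unit rules of {Y} → YY | g.

S -> g | SS | YY | ge | gg | PYS | SgP; P -> g | YY | ge | PYS | SgP; Y -> g | YY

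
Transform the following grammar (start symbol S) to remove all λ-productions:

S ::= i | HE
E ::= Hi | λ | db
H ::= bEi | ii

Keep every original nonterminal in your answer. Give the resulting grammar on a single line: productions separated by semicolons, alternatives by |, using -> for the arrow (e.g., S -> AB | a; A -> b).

Nullable set: {E}.
S -> HE: E nullable, giving H | HE.
Drop E -> λ.
H -> bEi: E nullable, giving bEi | bi.
Unchanged (no nullable symbols): S -> i; E -> Hi; E -> db; H -> ii.

S -> H | i | HE; E -> Hi | db; H -> bi | ii | bEi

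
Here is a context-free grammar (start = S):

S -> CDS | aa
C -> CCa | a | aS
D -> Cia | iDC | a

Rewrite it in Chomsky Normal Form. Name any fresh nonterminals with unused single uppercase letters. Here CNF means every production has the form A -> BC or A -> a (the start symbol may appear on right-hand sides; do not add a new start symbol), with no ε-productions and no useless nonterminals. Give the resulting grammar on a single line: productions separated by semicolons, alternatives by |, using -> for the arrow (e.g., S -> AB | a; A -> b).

No ε-productions.
No unit productions to eliminate.
TERM: introduce A -> a, B -> i and substitute in every rule of length ≥2.
BIN: C -> CCA becomes C -> CE, E -> CA; D -> BDC becomes D -> BF, F -> DC; D -> CBA becomes D -> CG, G -> BA; S -> CDS becomes S -> CH, H -> DS.

S -> AA | CH; A -> a; B -> i; C -> a | AS | CE; D -> a | BF | CG; E -> CA; F -> DC; G -> BA; H -> DS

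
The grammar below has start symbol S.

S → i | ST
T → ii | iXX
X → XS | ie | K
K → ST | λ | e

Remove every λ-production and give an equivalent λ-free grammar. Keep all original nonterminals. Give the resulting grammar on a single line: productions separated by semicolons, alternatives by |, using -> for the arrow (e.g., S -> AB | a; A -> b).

Nullable set: {K, X}.
Drop K -> λ.
T -> iXX: X, X nullable, giving i | iX | iXX.
X -> K: K nullable, giving K.
X -> XS: X nullable, giving S | XS.
Unchanged (no nullable symbols): S -> ST; S -> i; K -> ST; K -> e; T -> ii; X -> ie.

S -> i | ST; K -> e | ST; T -> i | iX | ii | iXX; X -> K | S | XS | ie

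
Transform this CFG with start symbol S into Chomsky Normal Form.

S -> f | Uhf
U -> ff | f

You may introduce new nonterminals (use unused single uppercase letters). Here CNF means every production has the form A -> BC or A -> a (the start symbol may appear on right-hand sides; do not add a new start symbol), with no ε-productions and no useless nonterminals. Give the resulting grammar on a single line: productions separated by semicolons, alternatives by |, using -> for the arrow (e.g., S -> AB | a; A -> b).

S -> f | UC; A -> h; B -> f; C -> AB; U -> f | BB

No ε-productions.
No unit productions to eliminate.
TERM: introduce B -> f, A -> h and substitute in every rule of length ≥2.
BIN: S -> UAB becomes S -> UC, C -> AB.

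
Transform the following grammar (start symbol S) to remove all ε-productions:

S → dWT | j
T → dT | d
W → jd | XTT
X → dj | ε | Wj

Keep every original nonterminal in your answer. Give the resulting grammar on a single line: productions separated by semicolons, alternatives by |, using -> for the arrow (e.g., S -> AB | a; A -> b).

S -> j | dWT; T -> d | dT; W -> TT | jd | XTT; X -> Wj | dj

Nullable set: {X}.
W -> XTT: X nullable, giving TT | XTT.
Drop X -> ε.
Unchanged (no nullable symbols): S -> dWT; S -> j; T -> d; T -> dT; W -> jd; X -> Wj; X -> dj.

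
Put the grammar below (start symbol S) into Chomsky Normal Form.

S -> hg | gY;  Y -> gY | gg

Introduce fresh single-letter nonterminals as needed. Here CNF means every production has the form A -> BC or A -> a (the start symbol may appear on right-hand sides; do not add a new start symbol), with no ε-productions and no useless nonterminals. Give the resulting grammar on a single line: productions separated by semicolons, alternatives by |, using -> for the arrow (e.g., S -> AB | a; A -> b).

S -> AY | BA; A -> g; B -> h; Y -> AA | AY

No ε-productions.
No unit productions to eliminate.
TERM: introduce A -> g, B -> h and substitute in every rule of length ≥2.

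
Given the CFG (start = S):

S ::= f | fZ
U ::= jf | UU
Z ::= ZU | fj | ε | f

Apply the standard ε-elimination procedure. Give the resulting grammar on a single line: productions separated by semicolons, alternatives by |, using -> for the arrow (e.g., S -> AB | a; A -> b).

S -> f | fZ; U -> UU | jf; Z -> U | f | ZU | fj

Nullable set: {Z}.
S -> fZ: Z nullable, giving f | fZ.
Drop Z -> ε.
Z -> ZU: Z nullable, giving U | ZU.
Unchanged (no nullable symbols): S -> f; U -> UU; U -> jf; Z -> f; Z -> fj.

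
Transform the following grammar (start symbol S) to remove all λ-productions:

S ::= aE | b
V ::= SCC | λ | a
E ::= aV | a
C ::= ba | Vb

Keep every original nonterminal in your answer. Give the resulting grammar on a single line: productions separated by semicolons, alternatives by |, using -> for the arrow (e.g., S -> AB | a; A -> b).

S -> b | aE; C -> b | Vb | ba; E -> a | aV; V -> a | SCC

Nullable set: {V}.
C -> Vb: V nullable, giving Vb | b.
E -> aV: V nullable, giving a | aV.
Drop V -> λ.
Unchanged (no nullable symbols): S -> aE; S -> b; C -> ba; E -> a; V -> SCC; V -> a.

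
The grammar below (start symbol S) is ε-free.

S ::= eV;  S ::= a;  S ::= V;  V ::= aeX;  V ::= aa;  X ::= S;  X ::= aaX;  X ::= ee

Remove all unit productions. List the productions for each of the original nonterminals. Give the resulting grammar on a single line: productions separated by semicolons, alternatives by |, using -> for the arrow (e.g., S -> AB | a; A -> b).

Unit productions: S->V, X->S.
Unit pairs (A ⇒* B via units): (S,V), (X,S), (X,V).
S: inherits non-unit rules of {S, V} → a | aa | aeX | eV.
V: inherits non-unit rules of {V} → aa | aeX.
X: inherits non-unit rules of {S, V, X} → a | aa | aaX | aeX | eV | ee.

S -> a | aa | eV | aeX; V -> aa | aeX; X -> a | aa | eV | ee | aaX | aeX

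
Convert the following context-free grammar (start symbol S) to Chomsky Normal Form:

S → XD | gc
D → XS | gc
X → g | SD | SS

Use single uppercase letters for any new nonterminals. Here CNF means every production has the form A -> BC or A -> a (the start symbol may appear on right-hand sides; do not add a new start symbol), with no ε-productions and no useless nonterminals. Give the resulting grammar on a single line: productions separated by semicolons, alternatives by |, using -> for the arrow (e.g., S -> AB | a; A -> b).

S -> AB | XD; A -> g; B -> c; D -> AB | XS; X -> g | SD | SS

No ε-productions.
No unit productions to eliminate.
TERM: introduce B -> c, A -> g and substitute in every rule of length ≥2.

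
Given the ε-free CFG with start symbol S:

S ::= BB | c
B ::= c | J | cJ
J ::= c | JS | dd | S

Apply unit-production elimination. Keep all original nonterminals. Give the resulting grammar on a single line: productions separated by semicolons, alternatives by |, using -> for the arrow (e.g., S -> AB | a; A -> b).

S -> c | BB; B -> c | BB | JS | cJ | dd; J -> c | BB | JS | dd

Unit productions: B->J, J->S.
Unit pairs (A ⇒* B via units): (B,J), (B,S), (J,S).
S: inherits non-unit rules of {S} → BB | c.
B: inherits non-unit rules of {B, J, S} → BB | JS | c | cJ | dd.
J: inherits non-unit rules of {J, S} → BB | JS | c | dd.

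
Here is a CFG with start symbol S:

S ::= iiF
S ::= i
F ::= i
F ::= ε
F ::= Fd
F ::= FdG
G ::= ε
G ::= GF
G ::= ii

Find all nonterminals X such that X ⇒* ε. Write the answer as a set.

{F, G}

Directly nullable (have an ε-rule): {F, G}.
Not nullable: S — each has a terminal in every rule's right-hand side or depends on a non-nullable symbol.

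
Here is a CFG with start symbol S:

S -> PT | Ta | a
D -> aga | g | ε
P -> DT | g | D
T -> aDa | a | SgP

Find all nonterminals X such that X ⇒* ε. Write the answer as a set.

{D, P}

Directly nullable (have an ε-rule): {D}.
P is nullable via P -> D (every symbol on the right is already known nullable).
Not nullable: S, T — each has a terminal in every rule's right-hand side or depends on a non-nullable symbol.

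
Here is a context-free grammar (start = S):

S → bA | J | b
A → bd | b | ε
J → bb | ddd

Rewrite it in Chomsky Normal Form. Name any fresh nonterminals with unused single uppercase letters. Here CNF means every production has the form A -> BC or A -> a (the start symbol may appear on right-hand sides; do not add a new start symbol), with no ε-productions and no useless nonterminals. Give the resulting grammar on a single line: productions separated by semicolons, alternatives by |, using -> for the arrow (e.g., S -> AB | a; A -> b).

Nullable: {A}; after ε-elimination: S -> J | b | bA; A -> b | bd; J -> bb | ddd.
After unit-elimination: S -> b | bA | bb | ddd; A -> b | bd; J -> bb | ddd.
TERM: introduce B -> b, C -> d and substitute in every rule of length ≥2.
BIN: J -> CCC becomes J -> CD, D -> CC; S -> CCC becomes S -> CE, E -> CC.
Drop unreachable/unproductive: J.

S -> b | BA | BB | CE; A -> b | BC; B -> b; C -> d; E -> CC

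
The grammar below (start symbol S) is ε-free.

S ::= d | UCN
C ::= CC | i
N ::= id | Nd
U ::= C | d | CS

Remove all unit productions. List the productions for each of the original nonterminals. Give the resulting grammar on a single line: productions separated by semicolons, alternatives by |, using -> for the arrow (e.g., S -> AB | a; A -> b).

Unit productions: U->C.
Unit pairs (A ⇒* B via units): (U,C).
S: inherits non-unit rules of {S} → UCN | d.
C: inherits non-unit rules of {C} → CC | i.
N: inherits non-unit rules of {N} → Nd | id.
U: inherits non-unit rules of {C, U} → CC | CS | d | i.

S -> d | UCN; C -> i | CC; N -> Nd | id; U -> d | i | CC | CS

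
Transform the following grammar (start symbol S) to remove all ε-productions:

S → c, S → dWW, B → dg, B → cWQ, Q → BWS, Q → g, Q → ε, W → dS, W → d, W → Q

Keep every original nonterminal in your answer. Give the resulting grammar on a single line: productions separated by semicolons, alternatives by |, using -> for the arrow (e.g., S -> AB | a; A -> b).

S -> c | d | dW | dWW; B -> c | cQ | cW | dg | cWQ; Q -> g | BS | BWS; W -> Q | d | dS

Nullable set: {Q, W}.
S -> dWW: W, W nullable, giving d | dW | dWW.
B -> cWQ: W, Q nullable, giving c | cQ | cW | cWQ.
Drop Q -> ε.
Q -> BWS: W nullable, giving BS | BWS.
W -> Q: Q nullable, giving Q.
Unchanged (no nullable symbols): S -> c; B -> dg; Q -> g; W -> d; W -> dS.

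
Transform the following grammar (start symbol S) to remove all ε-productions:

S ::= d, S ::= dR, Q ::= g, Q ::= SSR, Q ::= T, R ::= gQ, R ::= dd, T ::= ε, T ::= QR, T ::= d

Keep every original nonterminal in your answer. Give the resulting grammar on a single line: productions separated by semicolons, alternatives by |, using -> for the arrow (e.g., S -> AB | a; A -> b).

S -> d | dR; Q -> T | g | SSR; R -> g | dd | gQ; T -> R | d | QR

Nullable set: {Q, T}.
Q -> T: T nullable, giving T.
R -> gQ: Q nullable, giving g | gQ.
Drop T -> ε.
T -> QR: Q nullable, giving QR | R.
Unchanged (no nullable symbols): S -> d; S -> dR; Q -> SSR; Q -> g; R -> dd; T -> d.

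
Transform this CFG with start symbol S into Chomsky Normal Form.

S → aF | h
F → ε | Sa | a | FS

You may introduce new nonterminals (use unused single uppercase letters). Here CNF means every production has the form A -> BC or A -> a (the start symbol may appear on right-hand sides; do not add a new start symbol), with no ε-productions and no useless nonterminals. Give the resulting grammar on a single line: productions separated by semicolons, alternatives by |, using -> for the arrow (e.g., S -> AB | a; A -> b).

S -> a | h | AF; A -> a; F -> a | h | AF | FS | SA

Nullable: {F}; after ε-elimination: S -> a | h | aF; F -> S | a | FS | Sa.
After unit-elimination: S -> a | h | aF; F -> a | h | FS | Sa | aF.
TERM: introduce A -> a and substitute in every rule of length ≥2.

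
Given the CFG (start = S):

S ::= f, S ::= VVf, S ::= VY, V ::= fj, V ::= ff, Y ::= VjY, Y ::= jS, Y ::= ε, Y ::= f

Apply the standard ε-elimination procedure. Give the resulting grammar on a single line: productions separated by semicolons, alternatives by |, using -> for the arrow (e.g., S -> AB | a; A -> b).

Nullable set: {Y}.
S -> VY: Y nullable, giving V | VY.
Drop Y -> ε.
Y -> VjY: Y nullable, giving Vj | VjY.
Unchanged (no nullable symbols): S -> VVf; S -> f; V -> ff; V -> fj; Y -> f; Y -> jS.

S -> V | f | VY | VVf; V -> ff | fj; Y -> f | Vj | jS | VjY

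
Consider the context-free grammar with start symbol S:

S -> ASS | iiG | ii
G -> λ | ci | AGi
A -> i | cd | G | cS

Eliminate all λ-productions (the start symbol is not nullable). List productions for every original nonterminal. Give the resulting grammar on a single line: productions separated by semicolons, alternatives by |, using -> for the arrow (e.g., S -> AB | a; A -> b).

Nullable set: {A, G}.
S -> ASS: A nullable, giving ASS | SS.
S -> iiG: G nullable, giving ii | iiG.
A -> G: G nullable, giving G.
Drop G -> λ.
G -> AGi: A, G nullable, giving AGi | Ai | Gi | i.
Unchanged (no nullable symbols): S -> ii; A -> cS; A -> cd; A -> i; G -> ci.

S -> SS | ii | ASS | iiG; A -> G | i | cS | cd; G -> i | Ai | Gi | ci | AGi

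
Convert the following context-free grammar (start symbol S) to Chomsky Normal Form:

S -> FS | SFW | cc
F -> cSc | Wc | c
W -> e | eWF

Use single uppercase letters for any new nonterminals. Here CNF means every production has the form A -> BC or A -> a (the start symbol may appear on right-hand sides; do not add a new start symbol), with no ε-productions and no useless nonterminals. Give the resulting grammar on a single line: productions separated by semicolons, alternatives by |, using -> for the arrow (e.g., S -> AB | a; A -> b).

No ε-productions.
No unit productions to eliminate.
TERM: introduce A -> c, B -> e and substitute in every rule of length ≥2.
BIN: F -> ASA becomes F -> AC, C -> SA; S -> SFW becomes S -> SD, D -> FW; W -> BWF becomes W -> BE, E -> WF.

S -> AA | FS | SD; A -> c; B -> e; C -> SA; D -> FW; E -> WF; F -> c | AC | WA; W -> e | BE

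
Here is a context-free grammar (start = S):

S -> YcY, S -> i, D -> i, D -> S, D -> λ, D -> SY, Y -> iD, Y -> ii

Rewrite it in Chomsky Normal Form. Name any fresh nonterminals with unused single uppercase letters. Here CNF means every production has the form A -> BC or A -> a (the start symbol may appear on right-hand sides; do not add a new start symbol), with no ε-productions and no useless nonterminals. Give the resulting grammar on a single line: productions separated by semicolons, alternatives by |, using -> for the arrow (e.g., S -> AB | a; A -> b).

S -> i | YE; A -> c; B -> i; C -> AY; D -> i | SY | YC; E -> AY; Y -> i | BB | BD

Nullable: {D}; after ε-elimination: S -> i | YcY; D -> S | i | SY; Y -> i | iD | ii.
After unit-elimination: S -> i | YcY; D -> i | SY | YcY; Y -> i | iD | ii.
TERM: introduce A -> c, B -> i and substitute in every rule of length ≥2.
BIN: D -> YAY becomes D -> YC, C -> AY; S -> YAY becomes S -> YE, E -> AY.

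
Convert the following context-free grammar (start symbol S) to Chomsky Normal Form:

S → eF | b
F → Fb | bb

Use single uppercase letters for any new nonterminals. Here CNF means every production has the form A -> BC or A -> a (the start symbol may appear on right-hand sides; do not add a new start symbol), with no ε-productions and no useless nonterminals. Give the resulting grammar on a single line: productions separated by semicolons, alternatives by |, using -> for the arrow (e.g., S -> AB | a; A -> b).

No ε-productions.
No unit productions to eliminate.
TERM: introduce A -> b, B -> e and substitute in every rule of length ≥2.

S -> b | BF; A -> b; B -> e; F -> AA | FA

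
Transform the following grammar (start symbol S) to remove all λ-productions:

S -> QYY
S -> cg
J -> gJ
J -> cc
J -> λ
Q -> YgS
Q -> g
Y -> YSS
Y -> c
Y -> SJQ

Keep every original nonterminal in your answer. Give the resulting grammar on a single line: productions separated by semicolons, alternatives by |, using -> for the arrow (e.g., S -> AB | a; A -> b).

S -> cg | QYY; J -> g | cc | gJ; Q -> g | YgS; Y -> c | SQ | SJQ | YSS

Nullable set: {J}.
Drop J -> λ.
J -> gJ: J nullable, giving g | gJ.
Y -> SJQ: J nullable, giving SJQ | SQ.
Unchanged (no nullable symbols): S -> QYY; S -> cg; J -> cc; Q -> YgS; Q -> g; Y -> YSS; Y -> c.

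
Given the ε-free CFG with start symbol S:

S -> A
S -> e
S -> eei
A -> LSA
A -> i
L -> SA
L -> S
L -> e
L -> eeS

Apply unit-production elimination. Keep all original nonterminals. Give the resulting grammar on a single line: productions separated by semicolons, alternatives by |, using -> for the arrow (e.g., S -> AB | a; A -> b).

S -> e | i | LSA | eei; A -> i | LSA; L -> e | i | SA | LSA | eeS | eei

Unit productions: L->S, S->A.
Unit pairs (A ⇒* B via units): (L,A), (L,S), (S,A).
S: inherits non-unit rules of {A, S} → LSA | e | eei | i.
A: inherits non-unit rules of {A} → LSA | i.
L: inherits non-unit rules of {A, L, S} → LSA | SA | e | eeS | eei | i.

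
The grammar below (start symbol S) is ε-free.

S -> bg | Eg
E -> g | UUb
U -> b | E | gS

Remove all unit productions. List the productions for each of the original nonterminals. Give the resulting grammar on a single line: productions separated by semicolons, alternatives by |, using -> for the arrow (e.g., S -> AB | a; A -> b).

S -> Eg | bg; E -> g | UUb; U -> b | g | gS | UUb

Unit productions: U->E.
Unit pairs (A ⇒* B via units): (U,E).
S: inherits non-unit rules of {S} → Eg | bg.
E: inherits non-unit rules of {E} → UUb | g.
U: inherits non-unit rules of {E, U} → UUb | b | g | gS.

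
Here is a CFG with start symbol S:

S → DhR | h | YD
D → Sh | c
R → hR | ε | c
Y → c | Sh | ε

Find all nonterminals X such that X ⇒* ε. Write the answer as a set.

{R, Y}

Directly nullable (have an ε-rule): {R, Y}.
Not nullable: D, S — each has a terminal in every rule's right-hand side or depends on a non-nullable symbol.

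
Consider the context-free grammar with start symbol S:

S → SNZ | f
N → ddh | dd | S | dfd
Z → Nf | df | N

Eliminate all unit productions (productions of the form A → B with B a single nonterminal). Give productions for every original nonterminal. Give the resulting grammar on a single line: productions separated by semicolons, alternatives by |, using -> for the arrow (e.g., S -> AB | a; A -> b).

S -> f | SNZ; N -> f | dd | SNZ | ddh | dfd; Z -> f | Nf | dd | df | SNZ | ddh | dfd

Unit productions: N->S, Z->N.
Unit pairs (A ⇒* B via units): (N,S), (Z,N), (Z,S).
S: inherits non-unit rules of {S} → SNZ | f.
N: inherits non-unit rules of {N, S} → SNZ | dd | ddh | dfd | f.
Z: inherits non-unit rules of {N, S, Z} → Nf | SNZ | dd | ddh | df | dfd | f.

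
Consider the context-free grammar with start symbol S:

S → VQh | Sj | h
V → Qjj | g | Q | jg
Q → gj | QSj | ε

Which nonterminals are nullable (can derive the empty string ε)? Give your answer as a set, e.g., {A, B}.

{Q, V}

Directly nullable (have an ε-rule): {Q}.
V is nullable via V -> Q (every symbol on the right is already known nullable).
Not nullable: S — each has a terminal in every rule's right-hand side or depends on a non-nullable symbol.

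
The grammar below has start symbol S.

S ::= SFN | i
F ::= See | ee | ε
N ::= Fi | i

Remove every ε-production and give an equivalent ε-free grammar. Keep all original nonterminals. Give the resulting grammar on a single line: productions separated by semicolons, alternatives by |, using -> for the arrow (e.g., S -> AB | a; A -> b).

S -> i | SN | SFN; F -> ee | See; N -> i | Fi

Nullable set: {F}.
S -> SFN: F nullable, giving SFN | SN.
Drop F -> ε.
N -> Fi: F nullable, giving Fi | i.
Unchanged (no nullable symbols): S -> i; F -> See; F -> ee; N -> i.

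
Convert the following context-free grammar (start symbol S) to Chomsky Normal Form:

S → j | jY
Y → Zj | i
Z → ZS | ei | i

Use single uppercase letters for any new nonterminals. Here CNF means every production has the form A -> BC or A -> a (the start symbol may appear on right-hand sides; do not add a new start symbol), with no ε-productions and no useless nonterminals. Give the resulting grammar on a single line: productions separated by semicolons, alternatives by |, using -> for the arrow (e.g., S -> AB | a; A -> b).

No ε-productions.
No unit productions to eliminate.
TERM: introduce B -> e, C -> i, A -> j and substitute in every rule of length ≥2.

S -> j | AY; A -> j; B -> e; C -> i; Y -> i | ZA; Z -> i | BC | ZS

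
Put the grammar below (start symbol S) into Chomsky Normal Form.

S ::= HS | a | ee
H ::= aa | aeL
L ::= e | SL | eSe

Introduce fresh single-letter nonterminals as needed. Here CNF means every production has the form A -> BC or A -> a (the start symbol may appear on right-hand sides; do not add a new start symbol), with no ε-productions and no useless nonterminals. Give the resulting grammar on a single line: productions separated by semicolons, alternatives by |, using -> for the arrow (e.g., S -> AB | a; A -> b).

No ε-productions.
No unit productions to eliminate.
TERM: introduce A -> a, B -> e and substitute in every rule of length ≥2.
BIN: H -> ABL becomes H -> AC, C -> BL; L -> BSB becomes L -> BD, D -> SB.

S -> a | BB | HS; A -> a; B -> e; C -> BL; D -> SB; H -> AA | AC; L -> e | BD | SL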